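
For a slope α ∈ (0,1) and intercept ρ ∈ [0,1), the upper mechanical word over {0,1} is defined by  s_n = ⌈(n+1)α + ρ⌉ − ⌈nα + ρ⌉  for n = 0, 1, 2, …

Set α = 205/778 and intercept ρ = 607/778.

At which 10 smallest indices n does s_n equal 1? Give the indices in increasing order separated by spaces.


0 4 8 12 16 19 23 27 31 34

n=0: ⌈812/778⌉−⌈607/778⌉ = 2−1 = 1  ← one
n=1: ⌈1017/778⌉−⌈812/778⌉ = 2−2 = 0
n=2: ⌈1222/778⌉−⌈1017/778⌉ = 2−2 = 0
n=3: ⌈1427/778⌉−⌈1222/778⌉ = 2−2 = 0
n=4: ⌈1632/778⌉−⌈1427/778⌉ = 3−2 = 1  ← one
n=5: ⌈1837/778⌉−⌈1632/778⌉ = 3−3 = 0
n=6: ⌈2042/778⌉−⌈1837/778⌉ = 3−3 = 0
n=7: ⌈2247/778⌉−⌈2042/778⌉ = 3−3 = 0
n=8: ⌈2452/778⌉−⌈2247/778⌉ = 4−3 = 1  ← one
n=9: ⌈2657/778⌉−⌈2452/778⌉ = 4−4 = 0
n=10: ⌈2862/778⌉−⌈2657/778⌉ = 4−4 = 0
n=11: ⌈3067/778⌉−⌈2862/778⌉ = 4−4 = 0
n=12: ⌈3272/778⌉−⌈3067/778⌉ = 5−4 = 1  ← one
n=13: ⌈3477/778⌉−⌈3272/778⌉ = 5−5 = 0
n=14: ⌈3682/778⌉−⌈3477/778⌉ = 5−5 = 0
n=15: ⌈3887/778⌉−⌈3682/778⌉ = 5−5 = 0
n=16: ⌈4092/778⌉−⌈3887/778⌉ = 6−5 = 1  ← one
n=17: ⌈4297/778⌉−⌈4092/778⌉ = 6−6 = 0
n=18: ⌈4502/778⌉−⌈4297/778⌉ = 6−6 = 0
n=19: ⌈4707/778⌉−⌈4502/778⌉ = 7−6 = 1  ← one
n=20: ⌈4912/778⌉−⌈4707/778⌉ = 7−7 = 0
n=21: ⌈5117/778⌉−⌈4912/778⌉ = 7−7 = 0
n=22: ⌈5322/778⌉−⌈5117/778⌉ = 7−7 = 0
n=23: ⌈5527/778⌉−⌈5322/778⌉ = 8−7 = 1  ← one
n=24: ⌈5732/778⌉−⌈5527/778⌉ = 8−8 = 0
n=25: ⌈5937/778⌉−⌈5732/778⌉ = 8−8 = 0
n=26: ⌈6142/778⌉−⌈5937/778⌉ = 8−8 = 0
n=27: ⌈6347/778⌉−⌈6142/778⌉ = 9−8 = 1  ← one
n=28: ⌈6552/778⌉−⌈6347/778⌉ = 9−9 = 0
n=29: ⌈6757/778⌉−⌈6552/778⌉ = 9−9 = 0
n=30: ⌈6962/778⌉−⌈6757/778⌉ = 9−9 = 0
n=31: ⌈7167/778⌉−⌈6962/778⌉ = 10−9 = 1  ← one
n=32: ⌈7372/778⌉−⌈7167/778⌉ = 10−10 = 0
n=33: ⌈7577/778⌉−⌈7372/778⌉ = 10−10 = 0
n=34: ⌈7782/778⌉−⌈7577/778⌉ = 11−10 = 1  ← one
positions of the first 10 ones: 0 4 8 12 16 19 23 27 31 34


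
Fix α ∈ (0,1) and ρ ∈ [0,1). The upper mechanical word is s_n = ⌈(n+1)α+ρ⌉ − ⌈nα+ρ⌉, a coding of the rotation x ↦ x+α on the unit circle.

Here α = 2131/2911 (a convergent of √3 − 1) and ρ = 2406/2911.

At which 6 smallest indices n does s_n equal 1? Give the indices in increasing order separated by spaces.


0 1 2 4 5 7

n=0: ⌈4537/2911⌉−⌈2406/2911⌉ = 2−1 = 1  ← one
n=1: ⌈6668/2911⌉−⌈4537/2911⌉ = 3−2 = 1  ← one
n=2: ⌈8799/2911⌉−⌈6668/2911⌉ = 4−3 = 1  ← one
n=3: ⌈10930/2911⌉−⌈8799/2911⌉ = 4−4 = 0
n=4: ⌈13061/2911⌉−⌈10930/2911⌉ = 5−4 = 1  ← one
n=5: ⌈15192/2911⌉−⌈13061/2911⌉ = 6−5 = 1  ← one
n=6: ⌈17323/2911⌉−⌈15192/2911⌉ = 6−6 = 0
n=7: ⌈19454/2911⌉−⌈17323/2911⌉ = 7−6 = 1  ← one
positions of the first 6 ones: 0 1 2 4 5 7


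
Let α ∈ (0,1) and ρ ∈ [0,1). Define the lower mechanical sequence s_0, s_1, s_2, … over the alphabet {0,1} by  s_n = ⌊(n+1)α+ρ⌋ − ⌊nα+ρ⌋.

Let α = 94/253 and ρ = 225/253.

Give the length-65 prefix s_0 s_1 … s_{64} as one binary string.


10100100100101001001010010010100100101001001001010010010100100101

n=0: ⌊(1·94+225)/253⌋ − ⌊(0·94+225)/253⌋ = ⌊319/253⌋ − ⌊225/253⌋ = 1 − 0 = 1
n=1: ⌊(2·94+225)/253⌋ − ⌊(1·94+225)/253⌋ = ⌊413/253⌋ − ⌊319/253⌋ = 1 − 1 = 0
n=2: ⌊(3·94+225)/253⌋ − ⌊(2·94+225)/253⌋ = ⌊507/253⌋ − ⌊413/253⌋ = 2 − 1 = 1
n=3: ⌊(4·94+225)/253⌋ − ⌊(3·94+225)/253⌋ = ⌊601/253⌋ − ⌊507/253⌋ = 2 − 2 = 0
n=4: ⌊(5·94+225)/253⌋ − ⌊(4·94+225)/253⌋ = ⌊695/253⌋ − ⌊601/253⌋ = 2 − 2 = 0
n=5: ⌊(6·94+225)/253⌋ − ⌊(5·94+225)/253⌋ = ⌊789/253⌋ − ⌊695/253⌋ = 3 − 2 = 1
n=6: ⌊(7·94+225)/253⌋ − ⌊(6·94+225)/253⌋ = ⌊883/253⌋ − ⌊789/253⌋ = 3 − 3 = 0
n=7: ⌊(8·94+225)/253⌋ − ⌊(7·94+225)/253⌋ = ⌊977/253⌋ − ⌊883/253⌋ = 3 − 3 = 0
n=8: ⌊(9·94+225)/253⌋ − ⌊(8·94+225)/253⌋ = ⌊1071/253⌋ − ⌊977/253⌋ = 4 − 3 = 1
n=9: ⌊(10·94+225)/253⌋ − ⌊(9·94+225)/253⌋ = ⌊1165/253⌋ − ⌊1071/253⌋ = 4 − 4 = 0
n=10: ⌊(11·94+225)/253⌋ − ⌊(10·94+225)/253⌋ = ⌊1259/253⌋ − ⌊1165/253⌋ = 4 − 4 = 0
n=11: ⌊(12·94+225)/253⌋ − ⌊(11·94+225)/253⌋ = ⌊1353/253⌋ − ⌊1259/253⌋ = 5 − 4 = 1
n=12: ⌊(13·94+225)/253⌋ − ⌊(12·94+225)/253⌋ = ⌊1447/253⌋ − ⌊1353/253⌋ = 5 − 5 = 0
n=13: ⌊(14·94+225)/253⌋ − ⌊(13·94+225)/253⌋ = ⌊1541/253⌋ − ⌊1447/253⌋ = 6 − 5 = 1
n=14: ⌊(15·94+225)/253⌋ − ⌊(14·94+225)/253⌋ = ⌊1635/253⌋ − ⌊1541/253⌋ = 6 − 6 = 0
n=15: ⌊(16·94+225)/253⌋ − ⌊(15·94+225)/253⌋ = ⌊1729/253⌋ − ⌊1635/253⌋ = 6 − 6 = 0
n=16: ⌊(17·94+225)/253⌋ − ⌊(16·94+225)/253⌋ = ⌊1823/253⌋ − ⌊1729/253⌋ = 7 − 6 = 1
n=17: ⌊(18·94+225)/253⌋ − ⌊(17·94+225)/253⌋ = ⌊1917/253⌋ − ⌊1823/253⌋ = 7 − 7 = 0
n=18: ⌊(19·94+225)/253⌋ − ⌊(18·94+225)/253⌋ = ⌊2011/253⌋ − ⌊1917/253⌋ = 7 − 7 = 0
n=19: ⌊(20·94+225)/253⌋ − ⌊(19·94+225)/253⌋ = ⌊2105/253⌋ − ⌊2011/253⌋ = 8 − 7 = 1
n=20: ⌊(21·94+225)/253⌋ − ⌊(20·94+225)/253⌋ = ⌊2199/253⌋ − ⌊2105/253⌋ = 8 − 8 = 0
n=21: ⌊(22·94+225)/253⌋ − ⌊(21·94+225)/253⌋ = ⌊2293/253⌋ − ⌊2199/253⌋ = 9 − 8 = 1
n=22: ⌊(23·94+225)/253⌋ − ⌊(22·94+225)/253⌋ = ⌊2387/253⌋ − ⌊2293/253⌋ = 9 − 9 = 0
n=23: ⌊(24·94+225)/253⌋ − ⌊(23·94+225)/253⌋ = ⌊2481/253⌋ − ⌊2387/253⌋ = 9 − 9 = 0
n=24: ⌊(25·94+225)/253⌋ − ⌊(24·94+225)/253⌋ = ⌊2575/253⌋ − ⌊2481/253⌋ = 10 − 9 = 1
n=25: ⌊(26·94+225)/253⌋ − ⌊(25·94+225)/253⌋ = ⌊2669/253⌋ − ⌊2575/253⌋ = 10 − 10 = 0
n=26: ⌊(27·94+225)/253⌋ − ⌊(26·94+225)/253⌋ = ⌊2763/253⌋ − ⌊2669/253⌋ = 10 − 10 = 0
n=27: ⌊(28·94+225)/253⌋ − ⌊(27·94+225)/253⌋ = ⌊2857/253⌋ − ⌊2763/253⌋ = 11 − 10 = 1
n=28: ⌊(29·94+225)/253⌋ − ⌊(28·94+225)/253⌋ = ⌊2951/253⌋ − ⌊2857/253⌋ = 11 − 11 = 0
n=29: ⌊(30·94+225)/253⌋ − ⌊(29·94+225)/253⌋ = ⌊3045/253⌋ − ⌊2951/253⌋ = 12 − 11 = 1
n=30: ⌊(31·94+225)/253⌋ − ⌊(30·94+225)/253⌋ = ⌊3139/253⌋ − ⌊3045/253⌋ = 12 − 12 = 0
n=31: ⌊(32·94+225)/253⌋ − ⌊(31·94+225)/253⌋ = ⌊3233/253⌋ − ⌊3139/253⌋ = 12 − 12 = 0
n=32: ⌊(33·94+225)/253⌋ − ⌊(32·94+225)/253⌋ = ⌊3327/253⌋ − ⌊3233/253⌋ = 13 − 12 = 1
n=33: ⌊(34·94+225)/253⌋ − ⌊(33·94+225)/253⌋ = ⌊3421/253⌋ − ⌊3327/253⌋ = 13 − 13 = 0
n=34: ⌊(35·94+225)/253⌋ − ⌊(34·94+225)/253⌋ = ⌊3515/253⌋ − ⌊3421/253⌋ = 13 − 13 = 0
n=35: ⌊(36·94+225)/253⌋ − ⌊(35·94+225)/253⌋ = ⌊3609/253⌋ − ⌊3515/253⌋ = 14 − 13 = 1
n=36: ⌊(37·94+225)/253⌋ − ⌊(36·94+225)/253⌋ = ⌊3703/253⌋ − ⌊3609/253⌋ = 14 − 14 = 0
n=37: ⌊(38·94+225)/253⌋ − ⌊(37·94+225)/253⌋ = ⌊3797/253⌋ − ⌊3703/253⌋ = 15 − 14 = 1
n=38: ⌊(39·94+225)/253⌋ − ⌊(38·94+225)/253⌋ = ⌊3891/253⌋ − ⌊3797/253⌋ = 15 − 15 = 0
n=39: ⌊(40·94+225)/253⌋ − ⌊(39·94+225)/253⌋ = ⌊3985/253⌋ − ⌊3891/253⌋ = 15 − 15 = 0
n=40: ⌊(41·94+225)/253⌋ − ⌊(40·94+225)/253⌋ = ⌊4079/253⌋ − ⌊3985/253⌋ = 16 − 15 = 1
n=41: ⌊(42·94+225)/253⌋ − ⌊(41·94+225)/253⌋ = ⌊4173/253⌋ − ⌊4079/253⌋ = 16 − 16 = 0
n=42: ⌊(43·94+225)/253⌋ − ⌊(42·94+225)/253⌋ = ⌊4267/253⌋ − ⌊4173/253⌋ = 16 − 16 = 0
n=43: ⌊(44·94+225)/253⌋ − ⌊(43·94+225)/253⌋ = ⌊4361/253⌋ − ⌊4267/253⌋ = 17 − 16 = 1
n=44: ⌊(45·94+225)/253⌋ − ⌊(44·94+225)/253⌋ = ⌊4455/253⌋ − ⌊4361/253⌋ = 17 − 17 = 0
n=45: ⌊(46·94+225)/253⌋ − ⌊(45·94+225)/253⌋ = ⌊4549/253⌋ − ⌊4455/253⌋ = 17 − 17 = 0
n=46: ⌊(47·94+225)/253⌋ − ⌊(46·94+225)/253⌋ = ⌊4643/253⌋ − ⌊4549/253⌋ = 18 − 17 = 1
n=47: ⌊(48·94+225)/253⌋ − ⌊(47·94+225)/253⌋ = ⌊4737/253⌋ − ⌊4643/253⌋ = 18 − 18 = 0
n=48: ⌊(49·94+225)/253⌋ − ⌊(48·94+225)/253⌋ = ⌊4831/253⌋ − ⌊4737/253⌋ = 19 − 18 = 1
n=49: ⌊(50·94+225)/253⌋ − ⌊(49·94+225)/253⌋ = ⌊4925/253⌋ − ⌊4831/253⌋ = 19 − 19 = 0
n=50: ⌊(51·94+225)/253⌋ − ⌊(50·94+225)/253⌋ = ⌊5019/253⌋ − ⌊4925/253⌋ = 19 − 19 = 0
n=51: ⌊(52·94+225)/253⌋ − ⌊(51·94+225)/253⌋ = ⌊5113/253⌋ − ⌊5019/253⌋ = 20 − 19 = 1
n=52: ⌊(53·94+225)/253⌋ − ⌊(52·94+225)/253⌋ = ⌊5207/253⌋ − ⌊5113/253⌋ = 20 − 20 = 0
n=53: ⌊(54·94+225)/253⌋ − ⌊(53·94+225)/253⌋ = ⌊5301/253⌋ − ⌊5207/253⌋ = 20 − 20 = 0
n=54: ⌊(55·94+225)/253⌋ − ⌊(54·94+225)/253⌋ = ⌊5395/253⌋ − ⌊5301/253⌋ = 21 − 20 = 1
n=55: ⌊(56·94+225)/253⌋ − ⌊(55·94+225)/253⌋ = ⌊5489/253⌋ − ⌊5395/253⌋ = 21 − 21 = 0
n=56: ⌊(57·94+225)/253⌋ − ⌊(56·94+225)/253⌋ = ⌊5583/253⌋ − ⌊5489/253⌋ = 22 − 21 = 1
n=57: ⌊(58·94+225)/253⌋ − ⌊(57·94+225)/253⌋ = ⌊5677/253⌋ − ⌊5583/253⌋ = 22 − 22 = 0
n=58: ⌊(59·94+225)/253⌋ − ⌊(58·94+225)/253⌋ = ⌊5771/253⌋ − ⌊5677/253⌋ = 22 − 22 = 0
n=59: ⌊(60·94+225)/253⌋ − ⌊(59·94+225)/253⌋ = ⌊5865/253⌋ − ⌊5771/253⌋ = 23 − 22 = 1
n=60: ⌊(61·94+225)/253⌋ − ⌊(60·94+225)/253⌋ = ⌊5959/253⌋ − ⌊5865/253⌋ = 23 − 23 = 0
n=61: ⌊(62·94+225)/253⌋ − ⌊(61·94+225)/253⌋ = ⌊6053/253⌋ − ⌊5959/253⌋ = 23 − 23 = 0
n=62: ⌊(63·94+225)/253⌋ − ⌊(62·94+225)/253⌋ = ⌊6147/253⌋ − ⌊6053/253⌋ = 24 − 23 = 1
n=63: ⌊(64·94+225)/253⌋ − ⌊(63·94+225)/253⌋ = ⌊6241/253⌋ − ⌊6147/253⌋ = 24 − 24 = 0
n=64: ⌊(65·94+225)/253⌋ − ⌊(64·94+225)/253⌋ = ⌊6335/253⌋ − ⌊6241/253⌋ = 25 − 24 = 1


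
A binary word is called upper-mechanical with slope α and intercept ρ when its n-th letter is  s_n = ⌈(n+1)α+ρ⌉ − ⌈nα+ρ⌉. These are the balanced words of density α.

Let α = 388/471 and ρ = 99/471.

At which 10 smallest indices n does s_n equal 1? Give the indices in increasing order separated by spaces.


0 2 3 4 5 7 8 9 10 11

n=0: ⌈487/471⌉−⌈99/471⌉ = 2−1 = 1  ← one
n=1: ⌈875/471⌉−⌈487/471⌉ = 2−2 = 0
n=2: ⌈1263/471⌉−⌈875/471⌉ = 3−2 = 1  ← one
n=3: ⌈1651/471⌉−⌈1263/471⌉ = 4−3 = 1  ← one
n=4: ⌈2039/471⌉−⌈1651/471⌉ = 5−4 = 1  ← one
n=5: ⌈2427/471⌉−⌈2039/471⌉ = 6−5 = 1  ← one
n=6: ⌈2815/471⌉−⌈2427/471⌉ = 6−6 = 0
n=7: ⌈3203/471⌉−⌈2815/471⌉ = 7−6 = 1  ← one
n=8: ⌈3591/471⌉−⌈3203/471⌉ = 8−7 = 1  ← one
n=9: ⌈3979/471⌉−⌈3591/471⌉ = 9−8 = 1  ← one
n=10: ⌈4367/471⌉−⌈3979/471⌉ = 10−9 = 1  ← one
n=11: ⌈4755/471⌉−⌈4367/471⌉ = 11−10 = 1  ← one
positions of the first 10 ones: 0 2 3 4 5 7 8 9 10 11


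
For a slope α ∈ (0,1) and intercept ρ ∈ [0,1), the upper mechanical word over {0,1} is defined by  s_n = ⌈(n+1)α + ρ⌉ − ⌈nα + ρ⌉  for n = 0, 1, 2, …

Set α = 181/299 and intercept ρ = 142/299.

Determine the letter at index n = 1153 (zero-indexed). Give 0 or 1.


(n+1)α + ρ = (1154·181 + 142) / 299 = 209016/299
nα + ρ     = (1153·181 + 142) / 299 = 208835/299
⌈209016/299⌉ = 700,  ⌈208835/299⌉ = 699
s_{1153} = 700 − 699 = 1

1


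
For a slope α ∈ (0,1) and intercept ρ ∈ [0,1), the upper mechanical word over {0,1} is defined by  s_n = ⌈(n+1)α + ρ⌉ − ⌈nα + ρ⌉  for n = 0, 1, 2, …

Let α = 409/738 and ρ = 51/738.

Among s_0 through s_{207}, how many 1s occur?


115

#1s = Σ_{n=0}^{207} s_n = Σ_{n=0}^{207} (⌈(n+1)α+ρ⌉ − ⌈nα+ρ⌉)
the sum telescopes: every ⌈nα+ρ⌉ with 0 < n < 208 appears once with + and once with −, leaving ⌈208α+ρ⌉ − ⌈0·α+ρ⌉
208α + ρ = (208·409 + 51) / 738 = 85123/738
ρ = 51/738
⌈85123/738⌉ = 116,  ⌈51/738⌉ = 1
#1s = 116 − 1 = 115


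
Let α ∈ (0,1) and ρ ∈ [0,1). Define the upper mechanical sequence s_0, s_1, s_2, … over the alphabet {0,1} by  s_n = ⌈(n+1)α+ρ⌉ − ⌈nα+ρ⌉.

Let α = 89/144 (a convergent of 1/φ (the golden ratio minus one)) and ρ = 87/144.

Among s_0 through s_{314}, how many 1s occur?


195

#1s = Σ_{n=0}^{314} s_n = Σ_{n=0}^{314} (⌈(n+1)α+ρ⌉ − ⌈nα+ρ⌉)
the sum telescopes: every ⌈nα+ρ⌉ with 0 < n < 315 appears once with + and once with −, leaving ⌈315α+ρ⌉ − ⌈0·α+ρ⌉
315α + ρ = (315·89 + 87) / 144 = 28122/144
ρ = 87/144
⌈28122/144⌉ = 196,  ⌈87/144⌉ = 1
#1s = 196 − 1 = 195


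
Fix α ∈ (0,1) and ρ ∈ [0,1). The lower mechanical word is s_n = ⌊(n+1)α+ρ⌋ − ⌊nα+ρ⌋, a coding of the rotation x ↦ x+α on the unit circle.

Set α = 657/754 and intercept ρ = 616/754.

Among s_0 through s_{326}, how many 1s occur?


#1s = Σ_{n=0}^{326} s_n = Σ_{n=0}^{326} (⌊(n+1)α+ρ⌋ − ⌊nα+ρ⌋)
the sum telescopes: every ⌊nα+ρ⌋ with 0 < n < 327 appears once with + and once with −, leaving ⌊327α+ρ⌋ − ⌊0·α+ρ⌋
327α + ρ = (327·657 + 616) / 754 = 215455/754
ρ = 616/754
⌊215455/754⌋ = 285,  ⌊616/754⌋ = 0
#1s = 285 − 0 = 285

285


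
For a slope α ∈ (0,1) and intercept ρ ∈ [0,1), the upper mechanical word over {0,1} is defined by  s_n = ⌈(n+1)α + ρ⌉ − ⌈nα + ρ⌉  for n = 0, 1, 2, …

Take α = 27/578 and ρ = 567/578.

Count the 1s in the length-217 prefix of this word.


#1s = Σ_{n=0}^{216} s_n = Σ_{n=0}^{216} (⌈(n+1)α+ρ⌉ − ⌈nα+ρ⌉)
the sum telescopes: every ⌈nα+ρ⌉ with 0 < n < 217 appears once with + and once with −, leaving ⌈217α+ρ⌉ − ⌈0·α+ρ⌉
217α + ρ = (217·27 + 567) / 578 = 6426/578
ρ = 567/578
⌈6426/578⌉ = 12,  ⌈567/578⌉ = 1
#1s = 12 − 1 = 11

11


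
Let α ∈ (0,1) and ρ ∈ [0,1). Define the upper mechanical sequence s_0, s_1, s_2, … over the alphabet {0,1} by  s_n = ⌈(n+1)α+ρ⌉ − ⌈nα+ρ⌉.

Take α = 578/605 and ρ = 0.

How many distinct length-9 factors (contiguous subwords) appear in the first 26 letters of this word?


5

t_n = ⌈(n·578)/605⌉ for n = 0 … 26:
  n=0…9: ⌈0/605⌉=0 ⌈578/605⌉=1 ⌈1156/605⌉=2 ⌈1734/605⌉=3 ⌈2312/605⌉=4 ⌈2890/605⌉=5 ⌈3468/605⌉=6 ⌈4046/605⌉=7 ⌈4624/605⌉=8 ⌈5202/605⌉=9
  n=10…19: ⌈5780/605⌉=10 ⌈6358/605⌉=11 ⌈6936/605⌉=12 ⌈7514/605⌉=13 ⌈8092/605⌉=14 ⌈8670/605⌉=15 ⌈9248/605⌉=16 ⌈9826/605⌉=17 ⌈10404/605⌉=18 ⌈10982/605⌉=19
  n=20…26: ⌈11560/605⌉=20 ⌈12138/605⌉=21 ⌈12716/605⌉=22 ⌈13294/605⌉=22 ⌈13872/605⌉=23 ⌈14450/605⌉=24 ⌈15028/605⌉=25
s_n = t_(n+1) − t_n for n = 0 … 25 gives
prefix = 11111111111111111111110111
slide a length-9 window over [0..8] … [17..25] (18 windows); first occurrence of each distinct factor:
  [  0..  8] 111111111
  [ 14.. 22] 111111110
  [ 15.. 23] 111111101
  [ 16.. 24] 111111011
  [ 17.. 25] 111110111
  (the other 13 windows repeat one of these)
distinct factors: {111110111, 111111011, 111111101, 111111110, 111111111}
count = 5  (Sturmian bound for length 9 is 10)


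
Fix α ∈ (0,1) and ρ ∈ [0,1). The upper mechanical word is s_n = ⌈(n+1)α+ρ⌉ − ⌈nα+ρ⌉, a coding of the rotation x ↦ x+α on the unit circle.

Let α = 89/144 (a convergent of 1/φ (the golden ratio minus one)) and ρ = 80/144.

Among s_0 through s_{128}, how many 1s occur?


80

#1s = Σ_{n=0}^{128} s_n = Σ_{n=0}^{128} (⌈(n+1)α+ρ⌉ − ⌈nα+ρ⌉)
the sum telescopes: every ⌈nα+ρ⌉ with 0 < n < 129 appears once with + and once with −, leaving ⌈129α+ρ⌉ − ⌈0·α+ρ⌉
129α + ρ = (129·89 + 80) / 144 = 11561/144
ρ = 80/144
⌈11561/144⌉ = 81,  ⌈80/144⌉ = 1
#1s = 81 − 1 = 80


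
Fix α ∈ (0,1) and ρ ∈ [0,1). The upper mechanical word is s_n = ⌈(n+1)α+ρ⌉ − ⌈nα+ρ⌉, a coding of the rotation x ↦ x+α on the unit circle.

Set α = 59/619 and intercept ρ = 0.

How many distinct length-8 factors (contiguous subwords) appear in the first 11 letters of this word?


t_n = ⌈(n·59)/619⌉ for n = 0 … 11:
  n=0…9: ⌈0/619⌉=0 ⌈59/619⌉=1 ⌈118/619⌉=1 ⌈177/619⌉=1 ⌈236/619⌉=1 ⌈295/619⌉=1 ⌈354/619⌉=1 ⌈413/619⌉=1 ⌈472/619⌉=1 ⌈531/619⌉=1
  n=10…11: ⌈590/619⌉=1 ⌈649/619⌉=2
s_n = t_(n+1) − t_n for n = 0 … 10 gives
prefix = 10000000001
slide a length-8 window over [0..7] … [3..10] (4 windows); first occurrence of each distinct factor:
  [  0..  7] 10000000
  [  1..  8] 00000000
  [  3.. 10] 00000001
  (the other 1 window repeats one of these)
distinct factors: {00000000, 00000001, 10000000}
count = 3  (Sturmian bound for length 8 is 9)

3


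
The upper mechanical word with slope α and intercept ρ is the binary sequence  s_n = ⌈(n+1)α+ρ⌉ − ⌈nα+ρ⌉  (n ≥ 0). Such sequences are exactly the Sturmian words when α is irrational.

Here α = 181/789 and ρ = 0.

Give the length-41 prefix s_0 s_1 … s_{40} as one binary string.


n=0: ⌈(1·181)/789⌉ − ⌈(0·181)/789⌉ = ⌈181/789⌉ − ⌈0/789⌉ = 1 − 0 = 1
n=1: ⌈(2·181)/789⌉ − ⌈(1·181)/789⌉ = ⌈362/789⌉ − ⌈181/789⌉ = 1 − 1 = 0
n=2: ⌈(3·181)/789⌉ − ⌈(2·181)/789⌉ = ⌈543/789⌉ − ⌈362/789⌉ = 1 − 1 = 0
n=3: ⌈(4·181)/789⌉ − ⌈(3·181)/789⌉ = ⌈724/789⌉ − ⌈543/789⌉ = 1 − 1 = 0
n=4: ⌈(5·181)/789⌉ − ⌈(4·181)/789⌉ = ⌈905/789⌉ − ⌈724/789⌉ = 2 − 1 = 1
n=5: ⌈(6·181)/789⌉ − ⌈(5·181)/789⌉ = ⌈1086/789⌉ − ⌈905/789⌉ = 2 − 2 = 0
n=6: ⌈(7·181)/789⌉ − ⌈(6·181)/789⌉ = ⌈1267/789⌉ − ⌈1086/789⌉ = 2 − 2 = 0
n=7: ⌈(8·181)/789⌉ − ⌈(7·181)/789⌉ = ⌈1448/789⌉ − ⌈1267/789⌉ = 2 − 2 = 0
n=8: ⌈(9·181)/789⌉ − ⌈(8·181)/789⌉ = ⌈1629/789⌉ − ⌈1448/789⌉ = 3 − 2 = 1
n=9: ⌈(10·181)/789⌉ − ⌈(9·181)/789⌉ = ⌈1810/789⌉ − ⌈1629/789⌉ = 3 − 3 = 0
n=10: ⌈(11·181)/789⌉ − ⌈(10·181)/789⌉ = ⌈1991/789⌉ − ⌈1810/789⌉ = 3 − 3 = 0
n=11: ⌈(12·181)/789⌉ − ⌈(11·181)/789⌉ = ⌈2172/789⌉ − ⌈1991/789⌉ = 3 − 3 = 0
n=12: ⌈(13·181)/789⌉ − ⌈(12·181)/789⌉ = ⌈2353/789⌉ − ⌈2172/789⌉ = 3 − 3 = 0
n=13: ⌈(14·181)/789⌉ − ⌈(13·181)/789⌉ = ⌈2534/789⌉ − ⌈2353/789⌉ = 4 − 3 = 1
n=14: ⌈(15·181)/789⌉ − ⌈(14·181)/789⌉ = ⌈2715/789⌉ − ⌈2534/789⌉ = 4 − 4 = 0
n=15: ⌈(16·181)/789⌉ − ⌈(15·181)/789⌉ = ⌈2896/789⌉ − ⌈2715/789⌉ = 4 − 4 = 0
n=16: ⌈(17·181)/789⌉ − ⌈(16·181)/789⌉ = ⌈3077/789⌉ − ⌈2896/789⌉ = 4 − 4 = 0
n=17: ⌈(18·181)/789⌉ − ⌈(17·181)/789⌉ = ⌈3258/789⌉ − ⌈3077/789⌉ = 5 − 4 = 1
n=18: ⌈(19·181)/789⌉ − ⌈(18·181)/789⌉ = ⌈3439/789⌉ − ⌈3258/789⌉ = 5 − 5 = 0
n=19: ⌈(20·181)/789⌉ − ⌈(19·181)/789⌉ = ⌈3620/789⌉ − ⌈3439/789⌉ = 5 − 5 = 0
n=20: ⌈(21·181)/789⌉ − ⌈(20·181)/789⌉ = ⌈3801/789⌉ − ⌈3620/789⌉ = 5 − 5 = 0
n=21: ⌈(22·181)/789⌉ − ⌈(21·181)/789⌉ = ⌈3982/789⌉ − ⌈3801/789⌉ = 6 − 5 = 1
n=22: ⌈(23·181)/789⌉ − ⌈(22·181)/789⌉ = ⌈4163/789⌉ − ⌈3982/789⌉ = 6 − 6 = 0
n=23: ⌈(24·181)/789⌉ − ⌈(23·181)/789⌉ = ⌈4344/789⌉ − ⌈4163/789⌉ = 6 − 6 = 0
n=24: ⌈(25·181)/789⌉ − ⌈(24·181)/789⌉ = ⌈4525/789⌉ − ⌈4344/789⌉ = 6 − 6 = 0
n=25: ⌈(26·181)/789⌉ − ⌈(25·181)/789⌉ = ⌈4706/789⌉ − ⌈4525/789⌉ = 6 − 6 = 0
n=26: ⌈(27·181)/789⌉ − ⌈(26·181)/789⌉ = ⌈4887/789⌉ − ⌈4706/789⌉ = 7 − 6 = 1
n=27: ⌈(28·181)/789⌉ − ⌈(27·181)/789⌉ = ⌈5068/789⌉ − ⌈4887/789⌉ = 7 − 7 = 0
n=28: ⌈(29·181)/789⌉ − ⌈(28·181)/789⌉ = ⌈5249/789⌉ − ⌈5068/789⌉ = 7 − 7 = 0
n=29: ⌈(30·181)/789⌉ − ⌈(29·181)/789⌉ = ⌈5430/789⌉ − ⌈5249/789⌉ = 7 − 7 = 0
n=30: ⌈(31·181)/789⌉ − ⌈(30·181)/789⌉ = ⌈5611/789⌉ − ⌈5430/789⌉ = 8 − 7 = 1
n=31: ⌈(32·181)/789⌉ − ⌈(31·181)/789⌉ = ⌈5792/789⌉ − ⌈5611/789⌉ = 8 − 8 = 0
n=32: ⌈(33·181)/789⌉ − ⌈(32·181)/789⌉ = ⌈5973/789⌉ − ⌈5792/789⌉ = 8 − 8 = 0
n=33: ⌈(34·181)/789⌉ − ⌈(33·181)/789⌉ = ⌈6154/789⌉ − ⌈5973/789⌉ = 8 − 8 = 0
n=34: ⌈(35·181)/789⌉ − ⌈(34·181)/789⌉ = ⌈6335/789⌉ − ⌈6154/789⌉ = 9 − 8 = 1
n=35: ⌈(36·181)/789⌉ − ⌈(35·181)/789⌉ = ⌈6516/789⌉ − ⌈6335/789⌉ = 9 − 9 = 0
n=36: ⌈(37·181)/789⌉ − ⌈(36·181)/789⌉ = ⌈6697/789⌉ − ⌈6516/789⌉ = 9 − 9 = 0
n=37: ⌈(38·181)/789⌉ − ⌈(37·181)/789⌉ = ⌈6878/789⌉ − ⌈6697/789⌉ = 9 − 9 = 0
n=38: ⌈(39·181)/789⌉ − ⌈(38·181)/789⌉ = ⌈7059/789⌉ − ⌈6878/789⌉ = 9 − 9 = 0
n=39: ⌈(40·181)/789⌉ − ⌈(39·181)/789⌉ = ⌈7240/789⌉ − ⌈7059/789⌉ = 10 − 9 = 1
n=40: ⌈(41·181)/789⌉ − ⌈(40·181)/789⌉ = ⌈7421/789⌉ − ⌈7240/789⌉ = 10 − 10 = 0

10001000100001000100010000100010001000010


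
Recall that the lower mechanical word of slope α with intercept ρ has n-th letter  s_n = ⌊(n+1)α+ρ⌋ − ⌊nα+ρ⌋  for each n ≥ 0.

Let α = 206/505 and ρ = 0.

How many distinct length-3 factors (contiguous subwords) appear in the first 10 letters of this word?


4

t_n = ⌊(n·206)/505⌋ for n = 0 … 10:
  n=0…9: ⌊0/505⌋=0 ⌊206/505⌋=0 ⌊412/505⌋=0 ⌊618/505⌋=1 ⌊824/505⌋=1 ⌊1030/505⌋=2 ⌊1236/505⌋=2 ⌊1442/505⌋=2 ⌊1648/505⌋=3 ⌊1854/505⌋=3
  n=10: ⌊2060/505⌋=4
s_n = t_(n+1) − t_n for n = 0 … 9 gives
prefix = 0010100101
slide a length-3 window over [0..2] … [7..9] (8 windows); first occurrence of each distinct factor:
  [  0..  2] 001
  [  1..  3] 010
  [  2..  4] 101
  [  4..  6] 100
  (the other 4 windows repeat one of these)
distinct factors: {001, 010, 100, 101}
count = 4  (Sturmian bound for length 3 is 4)


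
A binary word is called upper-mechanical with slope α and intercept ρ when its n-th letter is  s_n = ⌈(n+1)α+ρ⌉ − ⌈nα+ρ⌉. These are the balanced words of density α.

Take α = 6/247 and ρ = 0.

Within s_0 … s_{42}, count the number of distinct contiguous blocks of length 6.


t_n = ⌈(n·6)/247⌉ for n = 0 … 43:
  n=0…9: ⌈0/247⌉=0 ⌈6/247⌉=1 ⌈12/247⌉=1 ⌈18/247⌉=1 ⌈24/247⌉=1 ⌈30/247⌉=1 ⌈36/247⌉=1 ⌈42/247⌉=1 ⌈48/247⌉=1 ⌈54/247⌉=1
  n=10…19: ⌈60/247⌉=1 ⌈66/247⌉=1 ⌈72/247⌉=1 ⌈78/247⌉=1 ⌈84/247⌉=1 ⌈90/247⌉=1 ⌈96/247⌉=1 ⌈102/247⌉=1 ⌈108/247⌉=1 ⌈114/247⌉=1
  n=20…29: ⌈120/247⌉=1 ⌈126/247⌉=1 ⌈132/247⌉=1 ⌈138/247⌉=1 ⌈144/247⌉=1 ⌈150/247⌉=1 ⌈156/247⌉=1 ⌈162/247⌉=1 ⌈168/247⌉=1 ⌈174/247⌉=1
  n=30…39: ⌈180/247⌉=1 ⌈186/247⌉=1 ⌈192/247⌉=1 ⌈198/247⌉=1 ⌈204/247⌉=1 ⌈210/247⌉=1 ⌈216/247⌉=1 ⌈222/247⌉=1 ⌈228/247⌉=1 ⌈234/247⌉=1
  n=40…43: ⌈240/247⌉=1 ⌈246/247⌉=1 ⌈252/247⌉=2 ⌈258/247⌉=2
s_n = t_(n+1) − t_n for n = 0 … 42 gives
prefix = 1000000000000000000000000000000000000000010
slide a length-6 window over [0..5] … [37..42] (38 windows); first occurrence of each distinct factor:
  [  0..  5] 100000
  [  1..  6] 000000
  [ 36.. 41] 000001
  [ 37.. 42] 000010
  (the other 34 windows repeat one of these)
distinct factors: {000000, 000001, 000010, 100000}
count = 4  (Sturmian bound for length 6 is 7)

4


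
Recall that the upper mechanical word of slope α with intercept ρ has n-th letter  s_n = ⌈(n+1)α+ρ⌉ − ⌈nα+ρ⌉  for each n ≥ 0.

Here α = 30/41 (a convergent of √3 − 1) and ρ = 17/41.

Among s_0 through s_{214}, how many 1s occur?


157

#1s = Σ_{n=0}^{214} s_n = Σ_{n=0}^{214} (⌈(n+1)α+ρ⌉ − ⌈nα+ρ⌉)
the sum telescopes: every ⌈nα+ρ⌉ with 0 < n < 215 appears once with + and once with −, leaving ⌈215α+ρ⌉ − ⌈0·α+ρ⌉
215α + ρ = (215·30 + 17) / 41 = 6467/41
ρ = 17/41
⌈6467/41⌉ = 158,  ⌈17/41⌉ = 1
#1s = 158 − 1 = 157


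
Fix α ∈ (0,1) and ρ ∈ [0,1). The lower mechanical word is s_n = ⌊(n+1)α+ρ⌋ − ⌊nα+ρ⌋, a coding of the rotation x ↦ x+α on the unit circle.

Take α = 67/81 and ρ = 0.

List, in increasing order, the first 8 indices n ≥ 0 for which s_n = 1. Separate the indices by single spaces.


n=0: ⌊67/81⌋−⌊0/81⌋ = 0−0 = 0
n=1: ⌊134/81⌋−⌊67/81⌋ = 1−0 = 1  ← one
n=2: ⌊201/81⌋−⌊134/81⌋ = 2−1 = 1  ← one
n=3: ⌊268/81⌋−⌊201/81⌋ = 3−2 = 1  ← one
n=4: ⌊335/81⌋−⌊268/81⌋ = 4−3 = 1  ← one
n=5: ⌊402/81⌋−⌊335/81⌋ = 4−4 = 0
n=6: ⌊469/81⌋−⌊402/81⌋ = 5−4 = 1  ← one
n=7: ⌊536/81⌋−⌊469/81⌋ = 6−5 = 1  ← one
n=8: ⌊603/81⌋−⌊536/81⌋ = 7−6 = 1  ← one
n=9: ⌊670/81⌋−⌊603/81⌋ = 8−7 = 1  ← one
positions of the first 8 ones: 1 2 3 4 6 7 8 9

1 2 3 4 6 7 8 9


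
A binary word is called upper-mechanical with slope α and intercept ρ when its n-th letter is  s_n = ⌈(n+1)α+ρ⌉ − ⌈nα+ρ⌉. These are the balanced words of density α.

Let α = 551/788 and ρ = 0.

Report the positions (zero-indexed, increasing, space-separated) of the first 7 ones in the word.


n=0: ⌈551/788⌉−⌈0/788⌉ = 1−0 = 1  ← one
n=1: ⌈1102/788⌉−⌈551/788⌉ = 2−1 = 1  ← one
n=2: ⌈1653/788⌉−⌈1102/788⌉ = 3−2 = 1  ← one
n=3: ⌈2204/788⌉−⌈1653/788⌉ = 3−3 = 0
n=4: ⌈2755/788⌉−⌈2204/788⌉ = 4−3 = 1  ← one
n=5: ⌈3306/788⌉−⌈2755/788⌉ = 5−4 = 1  ← one
n=6: ⌈3857/788⌉−⌈3306/788⌉ = 5−5 = 0
n=7: ⌈4408/788⌉−⌈3857/788⌉ = 6−5 = 1  ← one
n=8: ⌈4959/788⌉−⌈4408/788⌉ = 7−6 = 1  ← one
positions of the first 7 ones: 0 1 2 4 5 7 8

0 1 2 4 5 7 8


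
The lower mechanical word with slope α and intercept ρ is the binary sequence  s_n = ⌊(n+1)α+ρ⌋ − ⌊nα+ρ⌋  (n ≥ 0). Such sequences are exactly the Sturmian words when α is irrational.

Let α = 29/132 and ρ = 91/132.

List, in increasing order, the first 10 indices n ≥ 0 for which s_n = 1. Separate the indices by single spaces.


1 5 10 15 19 24 28 33 37 42

n=0: ⌊120/132⌋−⌊91/132⌋ = 0−0 = 0
n=1: ⌊149/132⌋−⌊120/132⌋ = 1−0 = 1  ← one
n=2: ⌊178/132⌋−⌊149/132⌋ = 1−1 = 0
n=3: ⌊207/132⌋−⌊178/132⌋ = 1−1 = 0
n=4: ⌊236/132⌋−⌊207/132⌋ = 1−1 = 0
n=5: ⌊265/132⌋−⌊236/132⌋ = 2−1 = 1  ← one
n=6: ⌊294/132⌋−⌊265/132⌋ = 2−2 = 0
n=7: ⌊323/132⌋−⌊294/132⌋ = 2−2 = 0
n=8: ⌊352/132⌋−⌊323/132⌋ = 2−2 = 0
n=9: ⌊381/132⌋−⌊352/132⌋ = 2−2 = 0
n=10: ⌊410/132⌋−⌊381/132⌋ = 3−2 = 1  ← one
n=11: ⌊439/132⌋−⌊410/132⌋ = 3−3 = 0
n=12: ⌊468/132⌋−⌊439/132⌋ = 3−3 = 0
n=13: ⌊497/132⌋−⌊468/132⌋ = 3−3 = 0
n=14: ⌊526/132⌋−⌊497/132⌋ = 3−3 = 0
n=15: ⌊555/132⌋−⌊526/132⌋ = 4−3 = 1  ← one
n=16: ⌊584/132⌋−⌊555/132⌋ = 4−4 = 0
n=17: ⌊613/132⌋−⌊584/132⌋ = 4−4 = 0
n=18: ⌊642/132⌋−⌊613/132⌋ = 4−4 = 0
n=19: ⌊671/132⌋−⌊642/132⌋ = 5−4 = 1  ← one
n=20: ⌊700/132⌋−⌊671/132⌋ = 5−5 = 0
n=21: ⌊729/132⌋−⌊700/132⌋ = 5−5 = 0
n=22: ⌊758/132⌋−⌊729/132⌋ = 5−5 = 0
n=23: ⌊787/132⌋−⌊758/132⌋ = 5−5 = 0
n=24: ⌊816/132⌋−⌊787/132⌋ = 6−5 = 1  ← one
n=25: ⌊845/132⌋−⌊816/132⌋ = 6−6 = 0
n=26: ⌊874/132⌋−⌊845/132⌋ = 6−6 = 0
n=27: ⌊903/132⌋−⌊874/132⌋ = 6−6 = 0
n=28: ⌊932/132⌋−⌊903/132⌋ = 7−6 = 1  ← one
n=29: ⌊961/132⌋−⌊932/132⌋ = 7−7 = 0
n=30: ⌊990/132⌋−⌊961/132⌋ = 7−7 = 0
n=31: ⌊1019/132⌋−⌊990/132⌋ = 7−7 = 0
n=32: ⌊1048/132⌋−⌊1019/132⌋ = 7−7 = 0
n=33: ⌊1077/132⌋−⌊1048/132⌋ = 8−7 = 1  ← one
n=34: ⌊1106/132⌋−⌊1077/132⌋ = 8−8 = 0
n=35: ⌊1135/132⌋−⌊1106/132⌋ = 8−8 = 0
n=36: ⌊1164/132⌋−⌊1135/132⌋ = 8−8 = 0
n=37: ⌊1193/132⌋−⌊1164/132⌋ = 9−8 = 1  ← one
n=38: ⌊1222/132⌋−⌊1193/132⌋ = 9−9 = 0
n=39: ⌊1251/132⌋−⌊1222/132⌋ = 9−9 = 0
n=40: ⌊1280/132⌋−⌊1251/132⌋ = 9−9 = 0
n=41: ⌊1309/132⌋−⌊1280/132⌋ = 9−9 = 0
n=42: ⌊1338/132⌋−⌊1309/132⌋ = 10−9 = 1  ← one
positions of the first 10 ones: 1 5 10 15 19 24 28 33 37 42


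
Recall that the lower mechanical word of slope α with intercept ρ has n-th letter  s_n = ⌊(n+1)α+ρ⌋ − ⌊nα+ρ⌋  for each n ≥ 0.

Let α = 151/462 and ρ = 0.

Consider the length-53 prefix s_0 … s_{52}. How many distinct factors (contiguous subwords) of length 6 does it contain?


t_n = ⌊(n·151)/462⌋ for n = 0 … 53:
  n=0…9: ⌊0/462⌋=0 ⌊151/462⌋=0 ⌊302/462⌋=0 ⌊453/462⌋=0 ⌊604/462⌋=1 ⌊755/462⌋=1 ⌊906/462⌋=1 ⌊1057/462⌋=2 ⌊1208/462⌋=2 ⌊1359/462⌋=2
  n=10…19: ⌊1510/462⌋=3 ⌊1661/462⌋=3 ⌊1812/462⌋=3 ⌊1963/462⌋=4 ⌊2114/462⌋=4 ⌊2265/462⌋=4 ⌊2416/462⌋=5 ⌊2567/462⌋=5 ⌊2718/462⌋=5 ⌊2869/462⌋=6
  n=20…29: ⌊3020/462⌋=6 ⌊3171/462⌋=6 ⌊3322/462⌋=7 ⌊3473/462⌋=7 ⌊3624/462⌋=7 ⌊3775/462⌋=8 ⌊3926/462⌋=8 ⌊4077/462⌋=8 ⌊4228/462⌋=9 ⌊4379/462⌋=9
  n=30…39: ⌊4530/462⌋=9 ⌊4681/462⌋=10 ⌊4832/462⌋=10 ⌊4983/462⌋=10 ⌊5134/462⌋=11 ⌊5285/462⌋=11 ⌊5436/462⌋=11 ⌊5587/462⌋=12 ⌊5738/462⌋=12 ⌊5889/462⌋=12
  n=40…49: ⌊6040/462⌋=13 ⌊6191/462⌋=13 ⌊6342/462⌋=13 ⌊6493/462⌋=14 ⌊6644/462⌋=14 ⌊6795/462⌋=14 ⌊6946/462⌋=15 ⌊7097/462⌋=15 ⌊7248/462⌋=15 ⌊7399/462⌋=16
  n=50…53: ⌊7550/462⌋=16 ⌊7701/462⌋=16 ⌊7852/462⌋=16 ⌊8003/462⌋=17
s_n = t_(n+1) − t_n for n = 0 … 52 gives
prefix = 00010010010010010010010010010010010010010010010010001
slide a length-6 window over [0..5] … [47..52] (48 windows); first occurrence of each distinct factor:
  [  0..  5] 000100
  [  1..  6] 001001
  [  2..  7] 010010
  [  3..  8] 100100
  [ 46.. 51] 001000
  [ 47.. 52] 010001
  (the other 42 windows repeat one of these)
distinct factors: {000100, 001000, 001001, 010001, 010010, 100100}
count = 6  (Sturmian bound for length 6 is 7)

6


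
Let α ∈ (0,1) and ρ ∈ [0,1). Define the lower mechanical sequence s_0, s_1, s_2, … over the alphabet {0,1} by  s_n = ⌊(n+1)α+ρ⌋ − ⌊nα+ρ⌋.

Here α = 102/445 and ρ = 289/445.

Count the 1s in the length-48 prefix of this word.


11

#1s = Σ_{n=0}^{47} s_n = Σ_{n=0}^{47} (⌊(n+1)α+ρ⌋ − ⌊nα+ρ⌋)
the sum telescopes: every ⌊nα+ρ⌋ with 0 < n < 48 appears once with + and once with −, leaving ⌊48α+ρ⌋ − ⌊0·α+ρ⌋
48α + ρ = (48·102 + 289) / 445 = 5185/445
ρ = 289/445
⌊5185/445⌋ = 11,  ⌊289/445⌋ = 0
#1s = 11 − 0 = 11


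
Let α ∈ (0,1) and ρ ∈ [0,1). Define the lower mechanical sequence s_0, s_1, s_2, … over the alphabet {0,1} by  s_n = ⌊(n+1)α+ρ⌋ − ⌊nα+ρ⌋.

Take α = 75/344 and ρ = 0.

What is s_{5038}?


(n+1)α + ρ = (5039·75) / 344 = 377925/344
nα + ρ     = (5038·75) / 344 = 377850/344
⌊377925/344⌋ = 1098,  ⌊377850/344⌋ = 1098
s_{5038} = 1098 − 1098 = 0

0


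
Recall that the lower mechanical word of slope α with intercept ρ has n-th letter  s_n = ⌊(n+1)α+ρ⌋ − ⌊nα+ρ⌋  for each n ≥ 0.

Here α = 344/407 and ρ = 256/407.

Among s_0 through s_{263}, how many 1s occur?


223

#1s = Σ_{n=0}^{263} s_n = Σ_{n=0}^{263} (⌊(n+1)α+ρ⌋ − ⌊nα+ρ⌋)
the sum telescopes: every ⌊nα+ρ⌋ with 0 < n < 264 appears once with + and once with −, leaving ⌊264α+ρ⌋ − ⌊0·α+ρ⌋
264α + ρ = (264·344 + 256) / 407 = 91072/407
ρ = 256/407
⌊91072/407⌋ = 223,  ⌊256/407⌋ = 0
#1s = 223 − 0 = 223


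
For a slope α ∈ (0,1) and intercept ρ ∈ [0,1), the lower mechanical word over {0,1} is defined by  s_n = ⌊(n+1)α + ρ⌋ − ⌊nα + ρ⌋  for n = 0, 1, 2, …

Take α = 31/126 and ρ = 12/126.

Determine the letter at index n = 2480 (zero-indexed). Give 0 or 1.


0

(n+1)α + ρ = (2481·31 + 12) / 126 = 76923/126
nα + ρ     = (2480·31 + 12) / 126 = 76892/126
⌊76923/126⌋ = 610,  ⌊76892/126⌋ = 610
s_{2480} = 610 − 610 = 0


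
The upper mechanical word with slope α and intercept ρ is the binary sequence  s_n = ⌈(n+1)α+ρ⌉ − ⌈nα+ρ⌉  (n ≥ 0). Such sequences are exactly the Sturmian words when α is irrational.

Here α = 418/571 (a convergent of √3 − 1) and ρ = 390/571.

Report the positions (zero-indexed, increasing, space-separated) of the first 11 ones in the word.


n=0: ⌈808/571⌉−⌈390/571⌉ = 2−1 = 1  ← one
n=1: ⌈1226/571⌉−⌈808/571⌉ = 3−2 = 1  ← one
n=2: ⌈1644/571⌉−⌈1226/571⌉ = 3−3 = 0
n=3: ⌈2062/571⌉−⌈1644/571⌉ = 4−3 = 1  ← one
n=4: ⌈2480/571⌉−⌈2062/571⌉ = 5−4 = 1  ← one
n=5: ⌈2898/571⌉−⌈2480/571⌉ = 6−5 = 1  ← one
n=6: ⌈3316/571⌉−⌈2898/571⌉ = 6−6 = 0
n=7: ⌈3734/571⌉−⌈3316/571⌉ = 7−6 = 1  ← one
n=8: ⌈4152/571⌉−⌈3734/571⌉ = 8−7 = 1  ← one
n=9: ⌈4570/571⌉−⌈4152/571⌉ = 9−8 = 1  ← one
n=10: ⌈4988/571⌉−⌈4570/571⌉ = 9−9 = 0
n=11: ⌈5406/571⌉−⌈4988/571⌉ = 10−9 = 1  ← one
n=12: ⌈5824/571⌉−⌈5406/571⌉ = 11−10 = 1  ← one
n=13: ⌈6242/571⌉−⌈5824/571⌉ = 11−11 = 0
n=14: ⌈6660/571⌉−⌈6242/571⌉ = 12−11 = 1  ← one
positions of the first 11 ones: 0 1 3 4 5 7 8 9 11 12 14

0 1 3 4 5 7 8 9 11 12 14


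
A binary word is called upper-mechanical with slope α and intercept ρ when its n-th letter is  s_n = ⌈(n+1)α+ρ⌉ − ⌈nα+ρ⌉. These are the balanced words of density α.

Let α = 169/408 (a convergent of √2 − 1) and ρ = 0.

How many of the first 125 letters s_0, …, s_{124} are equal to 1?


#1s = Σ_{n=0}^{124} s_n = Σ_{n=0}^{124} (⌈(n+1)α+ρ⌉ − ⌈nα+ρ⌉)
the sum telescopes: every ⌈nα+ρ⌉ with 0 < n < 125 appears once with + and once with −, leaving ⌈125α+ρ⌉ − ⌈0·α+ρ⌉
125α + ρ = (125·169) / 408 = 21125/408
ρ = 0/408
⌈21125/408⌉ = 52,  ⌈0/408⌉ = 0
#1s = 52 − 0 = 52

52


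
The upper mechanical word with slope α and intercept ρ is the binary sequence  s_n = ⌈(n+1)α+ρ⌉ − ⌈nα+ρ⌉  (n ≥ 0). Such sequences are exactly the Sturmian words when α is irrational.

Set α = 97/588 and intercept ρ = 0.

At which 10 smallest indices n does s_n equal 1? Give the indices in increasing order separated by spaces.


0 6 12 18 24 30 36 42 48 54

n=0: ⌈97/588⌉−⌈0/588⌉ = 1−0 = 1  ← one
n=1: ⌈194/588⌉−⌈97/588⌉ = 1−1 = 0
n=2: ⌈291/588⌉−⌈194/588⌉ = 1−1 = 0
n=3: ⌈388/588⌉−⌈291/588⌉ = 1−1 = 0
n=4: ⌈485/588⌉−⌈388/588⌉ = 1−1 = 0
n=5: ⌈582/588⌉−⌈485/588⌉ = 1−1 = 0
n=6: ⌈679/588⌉−⌈582/588⌉ = 2−1 = 1  ← one
n=7: ⌈776/588⌉−⌈679/588⌉ = 2−2 = 0
n=8: ⌈873/588⌉−⌈776/588⌉ = 2−2 = 0
n=9: ⌈970/588⌉−⌈873/588⌉ = 2−2 = 0
n=10: ⌈1067/588⌉−⌈970/588⌉ = 2−2 = 0
n=11: ⌈1164/588⌉−⌈1067/588⌉ = 2−2 = 0
n=12: ⌈1261/588⌉−⌈1164/588⌉ = 3−2 = 1  ← one
n=13: ⌈1358/588⌉−⌈1261/588⌉ = 3−3 = 0
n=14: ⌈1455/588⌉−⌈1358/588⌉ = 3−3 = 0
n=15: ⌈1552/588⌉−⌈1455/588⌉ = 3−3 = 0
n=16: ⌈1649/588⌉−⌈1552/588⌉ = 3−3 = 0
n=17: ⌈1746/588⌉−⌈1649/588⌉ = 3−3 = 0
n=18: ⌈1843/588⌉−⌈1746/588⌉ = 4−3 = 1  ← one
n=19: ⌈1940/588⌉−⌈1843/588⌉ = 4−4 = 0
n=20: ⌈2037/588⌉−⌈1940/588⌉ = 4−4 = 0
n=21: ⌈2134/588⌉−⌈2037/588⌉ = 4−4 = 0
n=22: ⌈2231/588⌉−⌈2134/588⌉ = 4−4 = 0
n=23: ⌈2328/588⌉−⌈2231/588⌉ = 4−4 = 0
n=24: ⌈2425/588⌉−⌈2328/588⌉ = 5−4 = 1  ← one
n=25: ⌈2522/588⌉−⌈2425/588⌉ = 5−5 = 0
n=26: ⌈2619/588⌉−⌈2522/588⌉ = 5−5 = 0
n=27: ⌈2716/588⌉−⌈2619/588⌉ = 5−5 = 0
n=28: ⌈2813/588⌉−⌈2716/588⌉ = 5−5 = 0
n=29: ⌈2910/588⌉−⌈2813/588⌉ = 5−5 = 0
n=30: ⌈3007/588⌉−⌈2910/588⌉ = 6−5 = 1  ← one
n=31: ⌈3104/588⌉−⌈3007/588⌉ = 6−6 = 0
n=32: ⌈3201/588⌉−⌈3104/588⌉ = 6−6 = 0
n=33: ⌈3298/588⌉−⌈3201/588⌉ = 6−6 = 0
n=34: ⌈3395/588⌉−⌈3298/588⌉ = 6−6 = 0
n=35: ⌈3492/588⌉−⌈3395/588⌉ = 6−6 = 0
n=36: ⌈3589/588⌉−⌈3492/588⌉ = 7−6 = 1  ← one
n=37: ⌈3686/588⌉−⌈3589/588⌉ = 7−7 = 0
n=38: ⌈3783/588⌉−⌈3686/588⌉ = 7−7 = 0
n=39: ⌈3880/588⌉−⌈3783/588⌉ = 7−7 = 0
n=40: ⌈3977/588⌉−⌈3880/588⌉ = 7−7 = 0
n=41: ⌈4074/588⌉−⌈3977/588⌉ = 7−7 = 0
n=42: ⌈4171/588⌉−⌈4074/588⌉ = 8−7 = 1  ← one
n=43: ⌈4268/588⌉−⌈4171/588⌉ = 8−8 = 0
n=44: ⌈4365/588⌉−⌈4268/588⌉ = 8−8 = 0
n=45: ⌈4462/588⌉−⌈4365/588⌉ = 8−8 = 0
n=46: ⌈4559/588⌉−⌈4462/588⌉ = 8−8 = 0
n=47: ⌈4656/588⌉−⌈4559/588⌉ = 8−8 = 0
n=48: ⌈4753/588⌉−⌈4656/588⌉ = 9−8 = 1  ← one
n=49: ⌈4850/588⌉−⌈4753/588⌉ = 9−9 = 0
n=50: ⌈4947/588⌉−⌈4850/588⌉ = 9−9 = 0
n=51: ⌈5044/588⌉−⌈4947/588⌉ = 9−9 = 0
n=52: ⌈5141/588⌉−⌈5044/588⌉ = 9−9 = 0
n=53: ⌈5238/588⌉−⌈5141/588⌉ = 9−9 = 0
n=54: ⌈5335/588⌉−⌈5238/588⌉ = 10−9 = 1  ← one
positions of the first 10 ones: 0 6 12 18 24 30 36 42 48 54


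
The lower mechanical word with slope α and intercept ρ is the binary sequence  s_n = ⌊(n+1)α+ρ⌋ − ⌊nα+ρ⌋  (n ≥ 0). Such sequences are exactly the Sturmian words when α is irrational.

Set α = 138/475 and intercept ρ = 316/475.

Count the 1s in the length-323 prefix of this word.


94

#1s = Σ_{n=0}^{322} s_n = Σ_{n=0}^{322} (⌊(n+1)α+ρ⌋ − ⌊nα+ρ⌋)
the sum telescopes: every ⌊nα+ρ⌋ with 0 < n < 323 appears once with + and once with −, leaving ⌊323α+ρ⌋ − ⌊0·α+ρ⌋
323α + ρ = (323·138 + 316) / 475 = 44890/475
ρ = 316/475
⌊44890/475⌋ = 94,  ⌊316/475⌋ = 0
#1s = 94 − 0 = 94


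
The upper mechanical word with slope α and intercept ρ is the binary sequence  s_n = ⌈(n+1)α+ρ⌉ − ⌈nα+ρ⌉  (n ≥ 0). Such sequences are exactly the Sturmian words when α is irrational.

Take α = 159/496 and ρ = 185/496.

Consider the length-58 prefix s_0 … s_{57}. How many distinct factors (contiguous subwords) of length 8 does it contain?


t_n = ⌈(n·159+185)/496⌉ for n = 0 … 58:
  n=0…9: ⌈185/496⌉=1 ⌈344/496⌉=1 ⌈503/496⌉=2 ⌈662/496⌉=2 ⌈821/496⌉=2 ⌈980/496⌉=2 ⌈1139/496⌉=3 ⌈1298/496⌉=3 ⌈1457/496⌉=3 ⌈1616/496⌉=4
  n=10…19: ⌈1775/496⌉=4 ⌈1934/496⌉=4 ⌈2093/496⌉=5 ⌈2252/496⌉=5 ⌈2411/496⌉=5 ⌈2570/496⌉=6 ⌈2729/496⌉=6 ⌈2888/496⌉=6 ⌈3047/496⌉=7 ⌈3206/496⌉=7
  n=20…29: ⌈3365/496⌉=7 ⌈3524/496⌉=8 ⌈3683/496⌉=8 ⌈3842/496⌉=8 ⌈4001/496⌉=9 ⌈4160/496⌉=9 ⌈4319/496⌉=9 ⌈4478/496⌉=10 ⌈4637/496⌉=10 ⌈4796/496⌉=10
  n=30…39: ⌈4955/496⌉=10 ⌈5114/496⌉=11 ⌈5273/496⌉=11 ⌈5432/496⌉=11 ⌈5591/496⌉=12 ⌈5750/496⌉=12 ⌈5909/496⌉=12 ⌈6068/496⌉=13 ⌈6227/496⌉=13 ⌈6386/496⌉=13
  n=40…49: ⌈6545/496⌉=14 ⌈6704/496⌉=14 ⌈6863/496⌉=14 ⌈7022/496⌉=15 ⌈7181/496⌉=15 ⌈7340/496⌉=15 ⌈7499/496⌉=16 ⌈7658/496⌉=16 ⌈7817/496⌉=16 ⌈7976/496⌉=17
  n=50…58: ⌈8135/496⌉=17 ⌈8294/496⌉=17 ⌈8453/496⌉=18 ⌈8612/496⌉=18 ⌈8771/496⌉=18 ⌈8930/496⌉=19 ⌈9089/496⌉=19 ⌈9248/496⌉=19 ⌈9407/496⌉=19
s_n = t_(n+1) − t_n for n = 0 … 57 gives
prefix = 0100010010010010010010010010001001001001001001001001001000
slide a length-8 window over [0..7] … [50..57] (51 windows); first occurrence of each distinct factor:
  [  0..  7] 01000100
  [  1..  8] 10001001
  [  2..  9] 00010010
  [  3.. 10] 00100100
  [  4.. 11] 01001001
  [  5.. 12] 10010010
  [ 22.. 29] 01001000
  [ 23.. 30] 10010001
  [ 24.. 31] 00100010
  (the other 42 windows repeat one of these)
distinct factors: {00010010, 00100010, 00100100, 01000100, 01001000, 01001001, 10001001, 10010001, 10010010}
count = 9  (Sturmian bound for length 8 is 9)

9
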